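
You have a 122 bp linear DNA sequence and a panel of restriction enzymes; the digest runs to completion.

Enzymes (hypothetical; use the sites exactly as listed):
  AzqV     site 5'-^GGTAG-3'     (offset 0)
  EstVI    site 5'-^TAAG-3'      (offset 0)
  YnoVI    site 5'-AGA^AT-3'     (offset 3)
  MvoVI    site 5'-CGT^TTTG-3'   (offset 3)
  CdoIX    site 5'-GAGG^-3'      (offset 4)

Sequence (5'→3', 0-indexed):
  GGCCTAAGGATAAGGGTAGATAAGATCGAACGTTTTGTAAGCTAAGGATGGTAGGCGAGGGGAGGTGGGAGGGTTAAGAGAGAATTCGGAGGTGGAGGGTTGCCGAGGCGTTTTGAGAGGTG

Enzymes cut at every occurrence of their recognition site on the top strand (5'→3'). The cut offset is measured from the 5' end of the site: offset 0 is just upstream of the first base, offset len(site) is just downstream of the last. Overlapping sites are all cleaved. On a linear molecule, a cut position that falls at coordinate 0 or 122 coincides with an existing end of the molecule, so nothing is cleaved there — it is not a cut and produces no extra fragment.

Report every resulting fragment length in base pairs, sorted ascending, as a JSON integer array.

Site scan:
  AzqV (GGTAG, off=0): starts [14, 49] → cuts [14, 49]
  EstVI (TAAG, off=0): starts [4, 10, 20, 37, 42, 74] → cuts [4, 10, 20, 37, 42, 74]
  YnoVI (AGAAT, off=3): starts [80] → cuts [83]
  MvoVI (CGTTTTG, off=3): starts [30, 108] → cuts [33, 111]
  CdoIX (GAGG, off=4): starts [56, 61, 68, 88, 94, 104, 116] → cuts [60, 65, 72, 92, 98, 108, 120]

All cut coordinates (distinct, sorted): [4, 10, 14, 20, 33, 37, 42, 49, 60, 65, 72, 74, 83, 92, 98, 108, 111, 120]

Fragment lengths:
  [0,4): 4 bp
  [4,10): 6 bp
  [10,14): 4 bp
  [14,20): 6 bp
  [20,33): 13 bp
  [33,37): 4 bp
  [37,42): 5 bp
  [42,49): 7 bp
  [49,60): 11 bp
  [60,65): 5 bp
  [65,72): 7 bp
  [72,74): 2 bp
  [74,83): 9 bp
  [83,92): 9 bp
  [92,98): 6 bp
  [98,108): 10 bp
  [108,111): 3 bp
  [111,120): 9 bp
  [120,122): 2 bp

[2,2,3,4,4,4,5,5,6,6,6,7,7,9,9,9,10,11,13]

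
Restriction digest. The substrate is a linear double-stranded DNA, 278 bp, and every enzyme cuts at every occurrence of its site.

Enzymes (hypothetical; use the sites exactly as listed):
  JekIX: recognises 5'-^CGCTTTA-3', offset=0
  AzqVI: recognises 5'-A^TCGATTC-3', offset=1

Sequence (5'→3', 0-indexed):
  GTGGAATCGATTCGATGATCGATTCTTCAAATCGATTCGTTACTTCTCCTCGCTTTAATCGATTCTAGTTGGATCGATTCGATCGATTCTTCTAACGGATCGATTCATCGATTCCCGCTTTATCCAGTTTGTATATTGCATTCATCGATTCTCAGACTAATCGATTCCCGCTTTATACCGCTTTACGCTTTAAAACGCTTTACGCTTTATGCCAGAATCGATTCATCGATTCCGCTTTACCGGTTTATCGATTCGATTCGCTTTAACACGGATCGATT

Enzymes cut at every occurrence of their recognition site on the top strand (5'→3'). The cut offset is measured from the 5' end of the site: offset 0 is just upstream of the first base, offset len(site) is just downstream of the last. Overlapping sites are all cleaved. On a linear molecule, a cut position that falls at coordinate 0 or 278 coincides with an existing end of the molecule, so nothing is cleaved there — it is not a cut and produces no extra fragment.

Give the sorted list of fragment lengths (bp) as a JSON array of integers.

[6,7,7,7,8,8,8,8,8,9,10,10,11,12,13,15,15,15,16,17,19,20,29]

Scan for sites:
  JekIX (CGCTTTA, off=0): starts [50, 115, 168, 178, 185, 195, 202, 232, 258] → cuts [50, 115, 168, 178, 185, 195, 202, 232, 258]
  AzqVI (ATCGATTC, off=1): starts [5, 17, 30, 57, 72, 81, 98, 106, 143, 159, 216, 224, 246] → cuts [6, 18, 31, 58, 73, 82, 99, 107, 144, 160, 217, 225, 247]

All cut coordinates (distinct, sorted): [6, 18, 31, 50, 58, 73, 82, 99, 107, 115, 144, 160, 168, 178, 185, 195, 202, 217, 225, 232, 247, 258]

Fragment lengths:
  [0,6): 6 bp
  [6,18): 12 bp
  [18,31): 13 bp
  [31,50): 19 bp
  [50,58): 8 bp
  [58,73): 15 bp
  [73,82): 9 bp
  [82,99): 17 bp
  [99,107): 8 bp
  [107,115): 8 bp
  [115,144): 29 bp
  [144,160): 16 bp
  [160,168): 8 bp
  [168,178): 10 bp
  [178,185): 7 bp
  [185,195): 10 bp
  [195,202): 7 bp
  [202,217): 15 bp
  [217,225): 8 bp
  [225,232): 7 bp
  [232,247): 15 bp
  [247,258): 11 bp
  [258,278): 20 bp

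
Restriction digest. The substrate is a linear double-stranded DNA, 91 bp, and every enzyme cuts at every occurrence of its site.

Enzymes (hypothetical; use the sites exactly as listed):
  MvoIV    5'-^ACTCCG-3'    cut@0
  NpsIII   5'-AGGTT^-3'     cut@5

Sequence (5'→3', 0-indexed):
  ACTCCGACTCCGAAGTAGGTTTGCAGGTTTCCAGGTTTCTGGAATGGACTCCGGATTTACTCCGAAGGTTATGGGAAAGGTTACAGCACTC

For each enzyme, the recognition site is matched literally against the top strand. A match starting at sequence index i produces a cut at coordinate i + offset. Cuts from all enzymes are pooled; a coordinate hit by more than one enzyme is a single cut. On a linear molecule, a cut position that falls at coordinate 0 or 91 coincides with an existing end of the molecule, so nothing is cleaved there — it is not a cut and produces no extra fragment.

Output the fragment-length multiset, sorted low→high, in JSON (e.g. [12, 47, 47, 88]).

[6,8,8,9,10,11,12,12,15]

Site scan:
  MvoIV ACTCCG/0: at [0, 6, 47, 58] ⇒ [6, 47, 58] (position 0 is a terminus of the linear molecule — no cut)
  NpsIII AGGTT/5: at [16, 24, 32, 65, 77] ⇒ [21, 29, 37, 70, 82]

All cut coordinates (distinct, sorted): [6, 21, 29, 37, 47, 58, 70, 82]

Fragments:
  [0,6): 6 bp
  [6,21): 15 bp
  [21,29): 8 bp
  [29,37): 8 bp
  [37,47): 10 bp
  [47,58): 11 bp
  [58,70): 12 bp
  [70,82): 12 bp
  [82,91): 9 bp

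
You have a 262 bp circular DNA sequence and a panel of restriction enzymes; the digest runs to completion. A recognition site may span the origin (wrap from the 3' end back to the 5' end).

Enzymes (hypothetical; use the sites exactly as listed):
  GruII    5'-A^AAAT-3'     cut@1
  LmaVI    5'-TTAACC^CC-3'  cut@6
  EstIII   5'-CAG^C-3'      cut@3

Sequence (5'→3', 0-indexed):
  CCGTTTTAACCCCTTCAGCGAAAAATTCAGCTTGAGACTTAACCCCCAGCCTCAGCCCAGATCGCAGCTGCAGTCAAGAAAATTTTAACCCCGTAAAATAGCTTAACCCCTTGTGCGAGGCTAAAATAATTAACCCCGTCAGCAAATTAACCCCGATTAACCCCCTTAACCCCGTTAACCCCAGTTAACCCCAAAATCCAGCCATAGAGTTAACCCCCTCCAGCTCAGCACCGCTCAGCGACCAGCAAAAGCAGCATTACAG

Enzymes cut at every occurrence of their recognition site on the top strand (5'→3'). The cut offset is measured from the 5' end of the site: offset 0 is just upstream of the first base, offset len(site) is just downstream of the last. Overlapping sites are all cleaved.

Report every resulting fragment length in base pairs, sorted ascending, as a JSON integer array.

[3,4,5,5,5,6,7,7,7,8,8,8,8,9,9,9,10,10,10,10,11,11,12,12,12,13,14,14,15]

Per-enzyme occurrences:
  GruII AAAAT/1: at [21, 78, 94, 122, 192] ⇒ [22, 79, 95, 123, 193]
  LmaVI TTAACCCC/6: at [5, 38, 84, 102, 129, 146, 156, 165, 174, 184, 209] ⇒ [11, 44, 90, 108, 135, 152, 162, 171, 180, 190, 215]
  EstIII CAGC/3: at [15, 27, 46, 52, 64, 139, 198, 220, 225, 235, 242, 251, 259] ⇒ [0, 18, 30, 49, 55, 67, 142, 201, 223, 228, 238, 245, 254]

Pooled cuts: [0, 11, 18, 22, 30, 44, 49, 55, 67, 79, 90, 95, 108, 123, 135, 142, 152, 162, 171, 180, 190, 193, 201, 215, 223, 228, 238, 245, 254]

Fragments:
  0→11: 11 bp
  11→18: 7 bp
  18→22: 4 bp
  22→30: 8 bp
  30→44: 14 bp
  44→49: 5 bp
  49→55: 6 bp
  55→67: 12 bp
  67→79: 12 bp
  79→90: 11 bp
  90→95: 5 bp
  95→108: 13 bp
  108→123: 15 bp
  123→135: 12 bp
  135→142: 7 bp
  142→152: 10 bp
  152→162: 10 bp
  162→171: 9 bp
  171→180: 9 bp
  180→190: 10 bp
  190→193: 3 bp
  193→201: 8 bp
  201→215: 14 bp
  215→223: 8 bp
  223→228: 5 bp
  228→238: 10 bp
  238→245: 7 bp
  245→254: 9 bp
  254→0 (wrap): 262-254+0 = 8 bp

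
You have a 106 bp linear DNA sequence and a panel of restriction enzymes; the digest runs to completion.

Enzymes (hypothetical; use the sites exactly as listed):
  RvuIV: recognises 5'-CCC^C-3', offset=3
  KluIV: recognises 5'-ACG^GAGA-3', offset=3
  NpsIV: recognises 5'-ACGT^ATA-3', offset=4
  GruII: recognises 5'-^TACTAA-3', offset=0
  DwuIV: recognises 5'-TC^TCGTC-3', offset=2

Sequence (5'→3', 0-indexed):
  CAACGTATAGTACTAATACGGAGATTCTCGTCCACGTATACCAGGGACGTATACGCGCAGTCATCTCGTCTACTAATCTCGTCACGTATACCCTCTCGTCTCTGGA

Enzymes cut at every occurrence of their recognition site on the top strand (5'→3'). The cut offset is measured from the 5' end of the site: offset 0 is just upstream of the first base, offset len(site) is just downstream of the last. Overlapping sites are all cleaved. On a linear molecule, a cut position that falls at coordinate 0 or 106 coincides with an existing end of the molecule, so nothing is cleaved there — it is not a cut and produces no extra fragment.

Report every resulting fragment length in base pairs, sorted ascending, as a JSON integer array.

[4,5,6,7,8,8,9,10,10,11,13,15]

Scan for sites:
  RvuIV (CCCC, off=3): no sites
  KluIV (ACGGAGA, off=3): starts [17] → cuts [20]
  NpsIV (ACGTATA, off=4): starts [2, 33, 46, 83] → cuts [6, 37, 50, 87]
  GruII (TACTAA, off=0): starts [10, 70] → cuts [10, 70]
  DwuIV (TCTCGTC, off=2): starts [25, 63, 76, 93] → cuts [27, 65, 78, 95]

Pooled cuts: [6, 10, 20, 27, 37, 50, 65, 70, 78, 87, 95]

Fragment lengths:
  [0,6): 6 bp
  [6,10): 4 bp
  [10,20): 10 bp
  [20,27): 7 bp
  [27,37): 10 bp
  [37,50): 13 bp
  [50,65): 15 bp
  [65,70): 5 bp
  [70,78): 8 bp
  [78,87): 9 bp
  [87,95): 8 bp
  [95,106): 11 bp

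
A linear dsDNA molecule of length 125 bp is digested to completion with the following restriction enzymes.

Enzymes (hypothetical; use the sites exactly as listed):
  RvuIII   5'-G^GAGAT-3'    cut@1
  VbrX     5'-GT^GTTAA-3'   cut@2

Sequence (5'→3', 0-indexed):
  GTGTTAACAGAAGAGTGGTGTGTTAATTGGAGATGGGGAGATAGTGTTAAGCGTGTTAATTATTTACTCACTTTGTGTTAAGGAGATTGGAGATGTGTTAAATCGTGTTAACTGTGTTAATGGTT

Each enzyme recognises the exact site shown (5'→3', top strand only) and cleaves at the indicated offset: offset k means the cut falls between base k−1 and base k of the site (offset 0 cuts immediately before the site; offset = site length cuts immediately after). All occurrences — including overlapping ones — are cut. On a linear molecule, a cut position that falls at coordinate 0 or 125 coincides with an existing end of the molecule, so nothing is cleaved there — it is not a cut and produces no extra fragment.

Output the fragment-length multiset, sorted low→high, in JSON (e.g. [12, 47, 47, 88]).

Scan for sites:
  RvuIII (GGAGAT, off=1): starts [28, 36, 81, 88] → cuts [29, 37, 82, 89]
  VbrX (GTGTTAA, off=2): starts [0, 19, 43, 52, 74, 94, 104, 113] → cuts [2, 21, 45, 54, 76, 96, 106, 115]

All cut coordinates (distinct, sorted): [2, 21, 29, 37, 45, 54, 76, 82, 89, 96, 106, 115]

Fragments:
  [0,2): 2 bp
  [2,21): 19 bp
  [21,29): 8 bp
  [29,37): 8 bp
  [37,45): 8 bp
  [45,54): 9 bp
  [54,76): 22 bp
  [76,82): 6 bp
  [82,89): 7 bp
  [89,96): 7 bp
  [96,106): 10 bp
  [106,115): 9 bp
  [115,125): 10 bp

[2,6,7,7,8,8,8,9,9,10,10,19,22]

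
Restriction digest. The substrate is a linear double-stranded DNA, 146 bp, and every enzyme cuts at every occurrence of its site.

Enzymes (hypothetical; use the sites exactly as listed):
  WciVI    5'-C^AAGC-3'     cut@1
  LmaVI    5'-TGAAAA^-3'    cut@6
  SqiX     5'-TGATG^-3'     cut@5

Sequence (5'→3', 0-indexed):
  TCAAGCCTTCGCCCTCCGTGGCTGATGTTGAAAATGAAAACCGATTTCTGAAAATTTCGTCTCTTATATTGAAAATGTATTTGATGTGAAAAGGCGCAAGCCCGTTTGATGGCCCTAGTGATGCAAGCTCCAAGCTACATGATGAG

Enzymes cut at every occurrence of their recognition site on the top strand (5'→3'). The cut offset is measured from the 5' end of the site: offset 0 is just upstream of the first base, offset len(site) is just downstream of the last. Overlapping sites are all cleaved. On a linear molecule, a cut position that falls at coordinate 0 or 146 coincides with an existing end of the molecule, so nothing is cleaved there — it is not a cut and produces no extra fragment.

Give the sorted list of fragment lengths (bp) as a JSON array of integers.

Per-enzyme occurrences:
  WciVI (CAAGC, off=1): starts [1, 96, 123, 130] → cuts [2, 97, 124, 131]
  LmaVI (TGAAAA, off=6): starts [28, 34, 48, 69, 86] → cuts [34, 40, 54, 75, 92]
  SqiX (TGATG, off=5): starts [22, 81, 106, 118, 139] → cuts [27, 86, 111, 123, 144]

Pooled cuts: [2, 27, 34, 40, 54, 75, 86, 92, 97, 111, 123, 124, 131, 144]

Fragment lengths:
  [0,2): 2 bp
  [2,27): 25 bp
  [27,34): 7 bp
  [34,40): 6 bp
  [40,54): 14 bp
  [54,75): 21 bp
  [75,86): 11 bp
  [86,92): 6 bp
  [92,97): 5 bp
  [97,111): 14 bp
  [111,123): 12 bp
  [123,124): 1 bp
  [124,131): 7 bp
  [131,144): 13 bp
  [144,146): 2 bp

[1,2,2,5,6,6,7,7,11,12,13,14,14,21,25]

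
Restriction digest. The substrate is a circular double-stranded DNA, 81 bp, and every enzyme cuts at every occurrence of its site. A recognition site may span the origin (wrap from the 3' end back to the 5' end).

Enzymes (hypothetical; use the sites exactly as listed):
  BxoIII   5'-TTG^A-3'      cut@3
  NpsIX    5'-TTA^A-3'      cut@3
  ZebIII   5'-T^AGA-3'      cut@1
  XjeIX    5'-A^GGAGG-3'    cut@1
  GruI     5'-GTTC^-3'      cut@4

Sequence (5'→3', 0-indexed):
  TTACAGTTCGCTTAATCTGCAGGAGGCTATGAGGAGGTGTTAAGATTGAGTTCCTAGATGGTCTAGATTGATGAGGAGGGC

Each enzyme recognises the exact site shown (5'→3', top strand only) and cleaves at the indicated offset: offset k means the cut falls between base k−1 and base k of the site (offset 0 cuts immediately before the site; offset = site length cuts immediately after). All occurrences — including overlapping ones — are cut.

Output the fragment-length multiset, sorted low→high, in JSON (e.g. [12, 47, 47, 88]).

[2,4,5,5,6,6,7,9,10,11,16]

Per-enzyme occurrences:
  BxoIII (TTGA, off=3): starts [45, 67] → cuts [48, 70]
  NpsIX (TTAA, off=3): starts [11, 39] → cuts [14, 42]
  ZebIII (TAGA, off=1): starts [54, 63] → cuts [55, 64]
  XjeIX (AGGAGG, off=1): starts [20, 31, 73] → cuts [21, 32, 74]
  GruI (GTTC, off=4): starts [5, 49] → cuts [9, 53]

All cut coordinates (distinct, sorted): [9, 14, 21, 32, 42, 48, 53, 55, 64, 70, 74]

Fragments:
  9→14: 5 bp
  14→21: 7 bp
  21→32: 11 bp
  32→42: 10 bp
  42→48: 6 bp
  48→53: 5 bp
  53→55: 2 bp
  55→64: 9 bp
  64→70: 6 bp
  70→74: 4 bp
  74→9 (wrap): 81-74+9 = 16 bp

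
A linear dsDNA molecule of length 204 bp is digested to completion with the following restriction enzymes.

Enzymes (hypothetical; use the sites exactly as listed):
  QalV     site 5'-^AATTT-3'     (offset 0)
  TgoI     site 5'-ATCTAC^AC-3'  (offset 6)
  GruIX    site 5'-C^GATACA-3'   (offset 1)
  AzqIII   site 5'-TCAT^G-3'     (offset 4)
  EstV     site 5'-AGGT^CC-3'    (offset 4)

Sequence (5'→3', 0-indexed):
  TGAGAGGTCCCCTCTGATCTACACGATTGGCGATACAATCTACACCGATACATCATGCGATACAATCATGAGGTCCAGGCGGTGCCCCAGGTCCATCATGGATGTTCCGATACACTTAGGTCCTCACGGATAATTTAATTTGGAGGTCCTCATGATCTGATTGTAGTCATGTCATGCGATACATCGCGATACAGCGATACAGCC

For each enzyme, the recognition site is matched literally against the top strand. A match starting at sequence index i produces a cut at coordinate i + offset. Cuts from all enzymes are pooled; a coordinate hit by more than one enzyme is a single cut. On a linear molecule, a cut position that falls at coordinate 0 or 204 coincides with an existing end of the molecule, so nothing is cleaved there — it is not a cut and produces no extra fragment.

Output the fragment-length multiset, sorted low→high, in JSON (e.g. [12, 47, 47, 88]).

Scan for sites:
  QalV (AATTT, off=0): starts [131, 136] → cuts [131, 136]
  TgoI (ATCTACAC, off=6): starts [16, 37] → cuts [22, 43]
  GruIX (CGATACA, off=1): starts [30, 45, 57, 107, 176, 186, 194] → cuts [31, 46, 58, 108, 177, 187, 195]
  AzqIII (TCATG, off=4): starts [52, 65, 95, 149, 166, 171] → cuts [56, 69, 99, 153, 170, 175]
  EstV (AGGTCC, off=4): starts [4, 70, 88, 117, 143] → cuts [8, 74, 92, 121, 147]

All cut coordinates (distinct, sorted): [8, 22, 31, 43, 46, 56, 58, 69, 74, 92, 99, 108, 121, 131, 136, 147, 153, 170, 175, 177, 187, 195]

Fragment lengths:
  [0,8): 8 bp
  [8,22): 14 bp
  [22,31): 9 bp
  [31,43): 12 bp
  [43,46): 3 bp
  [46,56): 10 bp
  [56,58): 2 bp
  [58,69): 11 bp
  [69,74): 5 bp
  [74,92): 18 bp
  [92,99): 7 bp
  [99,108): 9 bp
  [108,121): 13 bp
  [121,131): 10 bp
  [131,136): 5 bp
  [136,147): 11 bp
  [147,153): 6 bp
  [153,170): 17 bp
  [170,175): 5 bp
  [175,177): 2 bp
  [177,187): 10 bp
  [187,195): 8 bp
  [195,204): 9 bp

[2,2,3,5,5,5,6,7,8,8,9,9,9,10,10,10,11,11,12,13,14,17,18]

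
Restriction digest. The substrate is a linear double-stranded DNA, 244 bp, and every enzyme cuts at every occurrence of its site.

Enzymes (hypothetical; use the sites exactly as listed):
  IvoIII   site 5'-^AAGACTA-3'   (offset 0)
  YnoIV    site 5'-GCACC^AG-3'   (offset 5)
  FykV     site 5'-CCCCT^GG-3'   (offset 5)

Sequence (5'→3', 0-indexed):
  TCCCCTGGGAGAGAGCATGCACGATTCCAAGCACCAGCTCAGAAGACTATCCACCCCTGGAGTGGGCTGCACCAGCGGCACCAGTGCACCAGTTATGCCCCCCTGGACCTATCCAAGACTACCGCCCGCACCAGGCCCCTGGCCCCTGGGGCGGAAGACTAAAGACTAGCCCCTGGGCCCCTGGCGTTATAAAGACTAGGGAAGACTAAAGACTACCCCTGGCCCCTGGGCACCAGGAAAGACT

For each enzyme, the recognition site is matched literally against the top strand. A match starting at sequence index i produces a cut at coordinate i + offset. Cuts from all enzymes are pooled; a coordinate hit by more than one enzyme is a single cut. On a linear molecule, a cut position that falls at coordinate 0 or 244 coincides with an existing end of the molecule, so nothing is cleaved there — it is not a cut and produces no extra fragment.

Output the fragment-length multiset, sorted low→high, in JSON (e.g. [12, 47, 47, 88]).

[6,7,7,7,7,7,7,7,8,8,8,9,9,10,10,10,12,13,14,15,16,18,29]

Scan for sites:
  IvoIII AAGACTA/0: at [42, 114, 154, 161, 191, 201, 208] ⇒ [42, 114, 154, 161, 191, 201, 208]
  YnoIV GCACCAG/5: at [30, 68, 77, 85, 127, 229] ⇒ [35, 73, 82, 90, 132, 234]
  FykV CCCCTGG/5: at [1, 53, 99, 135, 142, 169, 177, 215, 222] ⇒ [6, 58, 104, 140, 147, 174, 182, 220, 227]

All cut coordinates (distinct, sorted): [6, 35, 42, 58, 73, 82, 90, 104, 114, 132, 140, 147, 154, 161, 174, 182, 191, 201, 208, 220, 227, 234]

Fragment lengths:
  [0,6): 6 bp
  [6,35): 29 bp
  [35,42): 7 bp
  [42,58): 16 bp
  [58,73): 15 bp
  [73,82): 9 bp
  [82,90): 8 bp
  [90,104): 14 bp
  [104,114): 10 bp
  [114,132): 18 bp
  [132,140): 8 bp
  [140,147): 7 bp
  [147,154): 7 bp
  [154,161): 7 bp
  [161,174): 13 bp
  [174,182): 8 bp
  [182,191): 9 bp
  [191,201): 10 bp
  [201,208): 7 bp
  [208,220): 12 bp
  [220,227): 7 bp
  [227,234): 7 bp
  [234,244): 10 bp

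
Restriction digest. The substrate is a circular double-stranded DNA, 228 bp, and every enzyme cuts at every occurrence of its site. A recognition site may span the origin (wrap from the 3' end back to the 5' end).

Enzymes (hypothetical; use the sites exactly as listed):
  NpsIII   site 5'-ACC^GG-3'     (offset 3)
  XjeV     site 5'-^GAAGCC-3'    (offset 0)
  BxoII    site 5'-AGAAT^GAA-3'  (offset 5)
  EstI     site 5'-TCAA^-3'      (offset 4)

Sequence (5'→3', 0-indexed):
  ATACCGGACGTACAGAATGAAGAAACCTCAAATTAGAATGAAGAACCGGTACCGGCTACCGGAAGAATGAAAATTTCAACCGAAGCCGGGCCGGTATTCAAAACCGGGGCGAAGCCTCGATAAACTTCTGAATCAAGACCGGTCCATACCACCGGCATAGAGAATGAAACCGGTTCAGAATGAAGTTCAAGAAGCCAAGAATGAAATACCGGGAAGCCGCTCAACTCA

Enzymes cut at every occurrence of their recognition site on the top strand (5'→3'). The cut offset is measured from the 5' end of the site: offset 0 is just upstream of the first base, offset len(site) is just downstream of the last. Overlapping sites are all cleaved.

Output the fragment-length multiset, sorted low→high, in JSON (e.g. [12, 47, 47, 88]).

[2,2,4,4,4,5,5,6,6,7,8,8,8,8,9,10,11,12,12,12,13,13,13,20,26]

Scan for sites:
  NpsIII ACCGG/3: at [2, 44, 50, 57, 102, 137, 150, 168, 207] ⇒ [5, 47, 53, 60, 105, 140, 153, 171, 210]
  XjeV GAAGCC/0: at [81, 110, 190, 212] ⇒ [81, 110, 190, 212]
  BxoII AGAATGAA/5: at [13, 34, 63, 160, 176, 197] ⇒ [18, 39, 68, 165, 181, 202]
  EstI TCAA/4: at [27, 75, 97, 132, 186, 220, 225] ⇒ [1, 31, 79, 101, 136, 190, 224]

Pooled cuts: [1, 5, 18, 31, 39, 47, 53, 60, 68, 79, 81, 101, 105, 110, 136, 140, 153, 165, 171, 181, 190, 202, 210, 212, 224]

Fragments:
  1→5: 4 bp
  5→18: 13 bp
  18→31: 13 bp
  31→39: 8 bp
  39→47: 8 bp
  47→53: 6 bp
  53→60: 7 bp
  60→68: 8 bp
  68→79: 11 bp
  79→81: 2 bp
  81→101: 20 bp
  101→105: 4 bp
  105→110: 5 bp
  110→136: 26 bp
  136→140: 4 bp
  140→153: 13 bp
  153→165: 12 bp
  165→171: 6 bp
  171→181: 10 bp
  181→190: 9 bp
  190→202: 12 bp
  202→210: 8 bp
  210→212: 2 bp
  212→224: 12 bp
  224→1 (wrap): 228-224+1 = 5 bp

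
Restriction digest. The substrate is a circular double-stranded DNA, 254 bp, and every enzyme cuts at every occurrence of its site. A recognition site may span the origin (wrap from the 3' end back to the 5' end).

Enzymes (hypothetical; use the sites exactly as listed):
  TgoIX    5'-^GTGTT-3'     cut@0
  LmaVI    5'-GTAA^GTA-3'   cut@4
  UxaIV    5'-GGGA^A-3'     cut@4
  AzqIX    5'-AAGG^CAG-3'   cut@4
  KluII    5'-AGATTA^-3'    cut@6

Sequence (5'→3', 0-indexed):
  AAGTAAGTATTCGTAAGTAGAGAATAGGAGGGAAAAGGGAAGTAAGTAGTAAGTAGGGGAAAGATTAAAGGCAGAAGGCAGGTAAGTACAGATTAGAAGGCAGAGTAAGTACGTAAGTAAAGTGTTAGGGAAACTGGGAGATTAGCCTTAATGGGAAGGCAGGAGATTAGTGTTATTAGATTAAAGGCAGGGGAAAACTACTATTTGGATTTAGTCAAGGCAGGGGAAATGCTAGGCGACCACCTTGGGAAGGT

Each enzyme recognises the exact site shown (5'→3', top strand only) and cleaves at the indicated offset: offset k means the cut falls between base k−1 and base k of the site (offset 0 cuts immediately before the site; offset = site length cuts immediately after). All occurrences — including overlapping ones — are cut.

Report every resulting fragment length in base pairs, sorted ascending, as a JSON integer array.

[3,4,4,4,5,5,5,6,7,7,7,7,7,7,7,8,8,8,10,10,10,10,12,13,14,17,23,26]

Site scan:
  TgoIX GTGTT/0: at [121, 169] ⇒ [121, 169]
  LmaVI GTAAGTA/4: at [2, 12, 41, 48, 81, 104, 112, 252] ⇒ [2, 6, 16, 45, 52, 85, 108, 116]
  UxaIV GGGAA/4: at [29, 36, 56, 127, 152, 190, 223, 246] ⇒ [33, 40, 60, 131, 156, 194, 227, 250]
  AzqIX AAGGCAG/4: at [67, 74, 96, 155, 183, 216] ⇒ [71, 78, 100, 159, 187, 220]
  KluII AGATTA/6: at [61, 89, 138, 163, 177] ⇒ [67, 95, 144, 169, 183]

Pooled cuts: [2, 6, 16, 33, 40, 45, 52, 60, 67, 71, 78, 85, 95, 100, 108, 116, 121, 131, 144, 156, 159, 169, 183, 187, 194, 220, 227, 250]

Fragments:
  2→6: 4 bp
  6→16: 10 bp
  16→33: 17 bp
  33→40: 7 bp
  40→45: 5 bp
  45→52: 7 bp
  52→60: 8 bp
  60→67: 7 bp
  67→71: 4 bp
  71→78: 7 bp
  78→85: 7 bp
  85→95: 10 bp
  95→100: 5 bp
  100→108: 8 bp
  108→116: 8 bp
  116→121: 5 bp
  121→131: 10 bp
  131→144: 13 bp
  144→156: 12 bp
  156→159: 3 bp
  159→169: 10 bp
  169→183: 14 bp
  183→187: 4 bp
  187→194: 7 bp
  194→220: 26 bp
  220→227: 7 bp
  227→250: 23 bp
  250→2 (wrap): 254-250+2 = 6 bp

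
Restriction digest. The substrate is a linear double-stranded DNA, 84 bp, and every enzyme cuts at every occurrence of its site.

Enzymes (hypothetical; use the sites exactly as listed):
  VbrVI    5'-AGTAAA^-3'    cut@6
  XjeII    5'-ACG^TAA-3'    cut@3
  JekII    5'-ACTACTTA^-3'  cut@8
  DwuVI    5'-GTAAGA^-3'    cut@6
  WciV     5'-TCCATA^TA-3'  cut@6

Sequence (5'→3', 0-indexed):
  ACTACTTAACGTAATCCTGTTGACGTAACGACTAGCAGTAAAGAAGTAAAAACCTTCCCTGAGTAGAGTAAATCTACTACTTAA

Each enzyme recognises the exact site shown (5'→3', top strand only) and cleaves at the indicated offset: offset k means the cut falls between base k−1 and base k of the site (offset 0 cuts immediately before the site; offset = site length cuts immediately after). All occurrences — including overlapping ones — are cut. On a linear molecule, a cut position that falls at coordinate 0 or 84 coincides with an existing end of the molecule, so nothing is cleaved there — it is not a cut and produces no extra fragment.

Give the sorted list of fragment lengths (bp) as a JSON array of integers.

[1,3,8,8,11,14,17,22]

Per-enzyme occurrences:
  VbrVI AGTAAA/6: at [36, 44, 66] ⇒ [42, 50, 72]
  XjeII ACGTAA/3: at [8, 22] ⇒ [11, 25]
  JekII ACTACTTA/8: at [0, 75] ⇒ [8, 83]
  DwuVI (GTAAGA, off=6): no sites
  WciV (TCCATATA, off=6): no sites

All cut coordinates (distinct, sorted): [8, 11, 25, 42, 50, 72, 83]

Fragment lengths:
  [0,8): 8 bp
  [8,11): 3 bp
  [11,25): 14 bp
  [25,42): 17 bp
  [42,50): 8 bp
  [50,72): 22 bp
  [72,83): 11 bp
  [83,84): 1 bp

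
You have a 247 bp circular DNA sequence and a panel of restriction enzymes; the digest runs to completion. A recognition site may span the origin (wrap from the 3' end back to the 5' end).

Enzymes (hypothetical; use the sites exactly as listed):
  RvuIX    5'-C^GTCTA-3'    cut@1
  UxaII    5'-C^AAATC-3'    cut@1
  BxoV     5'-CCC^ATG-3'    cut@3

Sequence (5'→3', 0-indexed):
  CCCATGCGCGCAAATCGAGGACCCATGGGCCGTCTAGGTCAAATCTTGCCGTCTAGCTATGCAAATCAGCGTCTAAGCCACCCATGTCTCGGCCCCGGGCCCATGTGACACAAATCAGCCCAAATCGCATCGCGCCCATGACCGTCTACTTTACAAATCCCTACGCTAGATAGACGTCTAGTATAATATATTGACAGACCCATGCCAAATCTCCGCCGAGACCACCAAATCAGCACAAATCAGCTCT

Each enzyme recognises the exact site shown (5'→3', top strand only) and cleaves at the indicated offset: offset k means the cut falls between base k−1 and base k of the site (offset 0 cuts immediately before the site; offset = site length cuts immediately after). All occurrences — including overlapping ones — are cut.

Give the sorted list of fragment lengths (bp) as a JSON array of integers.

Per-enzyme occurrences:
  RvuIX (CGTCTA, off=1): starts [30, 49, 69, 142, 174] → cuts [31, 50, 70, 143, 175]
  UxaII (CAAATC, off=1): starts [10, 39, 61, 110, 120, 153, 205, 225, 235] → cuts [11, 40, 62, 111, 121, 154, 206, 226, 236]
  BxoV (CCCATG, off=3): starts [0, 21, 80, 99, 134, 198] → cuts [3, 24, 83, 102, 137, 201]

All cut coordinates (distinct, sorted): [3, 11, 24, 31, 40, 50, 62, 70, 83, 102, 111, 121, 137, 143, 154, 175, 201, 206, 226, 236]

Fragment lengths:
  3→11: 8 bp
  11→24: 13 bp
  24→31: 7 bp
  31→40: 9 bp
  40→50: 10 bp
  50→62: 12 bp
  62→70: 8 bp
  70→83: 13 bp
  83→102: 19 bp
  102→111: 9 bp
  111→121: 10 bp
  121→137: 16 bp
  137→143: 6 bp
  143→154: 11 bp
  154→175: 21 bp
  175→201: 26 bp
  201→206: 5 bp
  206→226: 20 bp
  226→236: 10 bp
  236→3 (wrap): 247-236+3 = 14 bp

[5,6,7,8,8,9,9,10,10,10,11,12,13,13,14,16,19,20,21,26]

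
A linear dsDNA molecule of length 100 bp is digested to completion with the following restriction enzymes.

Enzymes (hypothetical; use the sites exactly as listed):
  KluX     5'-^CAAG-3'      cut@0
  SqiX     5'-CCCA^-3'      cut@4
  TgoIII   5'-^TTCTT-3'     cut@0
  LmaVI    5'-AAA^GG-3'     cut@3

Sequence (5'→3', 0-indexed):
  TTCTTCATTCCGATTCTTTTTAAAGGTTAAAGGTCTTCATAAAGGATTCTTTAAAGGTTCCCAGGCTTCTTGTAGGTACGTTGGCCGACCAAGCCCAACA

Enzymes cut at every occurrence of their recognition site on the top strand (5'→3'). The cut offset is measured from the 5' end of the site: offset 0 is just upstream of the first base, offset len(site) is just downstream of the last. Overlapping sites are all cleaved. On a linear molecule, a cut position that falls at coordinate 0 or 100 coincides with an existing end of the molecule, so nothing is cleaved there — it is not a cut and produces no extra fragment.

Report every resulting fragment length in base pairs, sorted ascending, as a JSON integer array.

[3,3,3,7,8,8,9,11,12,13,23]

Scan for sites:
  KluX (CAAG, off=0): starts [89] → cuts [89]
  SqiX (CCCA, off=4): starts [59, 93] → cuts [63, 97]
  TgoIII (TTCTT, off=0): starts [0, 13, 46, 66] → cuts [13, 46, 66] (position 0 is a terminus of the linear molecule — no cut)
  LmaVI (AAAGG, off=3): starts [21, 28, 40, 52] → cuts [24, 31, 43, 55]

Pooled cuts: [13, 24, 31, 43, 46, 55, 63, 66, 89, 97]

Fragments:
  [0,13): 13 bp
  [13,24): 11 bp
  [24,31): 7 bp
  [31,43): 12 bp
  [43,46): 3 bp
  [46,55): 9 bp
  [55,63): 8 bp
  [63,66): 3 bp
  [66,89): 23 bp
  [89,97): 8 bp
  [97,100): 3 bp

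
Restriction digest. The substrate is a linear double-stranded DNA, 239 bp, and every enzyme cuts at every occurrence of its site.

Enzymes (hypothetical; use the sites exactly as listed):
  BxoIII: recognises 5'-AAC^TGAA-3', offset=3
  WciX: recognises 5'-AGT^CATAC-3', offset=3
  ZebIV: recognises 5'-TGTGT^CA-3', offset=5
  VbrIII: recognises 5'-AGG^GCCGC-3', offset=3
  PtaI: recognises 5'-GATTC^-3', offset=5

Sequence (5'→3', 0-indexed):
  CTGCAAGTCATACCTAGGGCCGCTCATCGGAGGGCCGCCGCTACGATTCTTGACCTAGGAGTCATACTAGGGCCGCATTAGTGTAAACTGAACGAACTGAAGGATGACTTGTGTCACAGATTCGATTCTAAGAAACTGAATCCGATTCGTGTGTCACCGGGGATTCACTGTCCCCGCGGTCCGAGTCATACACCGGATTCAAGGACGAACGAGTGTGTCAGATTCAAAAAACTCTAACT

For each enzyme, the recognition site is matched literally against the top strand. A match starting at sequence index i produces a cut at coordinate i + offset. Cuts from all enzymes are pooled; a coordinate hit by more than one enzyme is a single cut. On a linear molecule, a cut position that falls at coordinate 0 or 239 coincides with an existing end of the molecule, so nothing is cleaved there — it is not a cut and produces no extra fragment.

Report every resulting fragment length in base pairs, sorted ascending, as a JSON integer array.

Scan for sites:
  BxoIII (AACTGAA, off=3): starts [85, 94, 133] → cuts [88, 97, 136]
  WciX (AGTCATAC, off=3): starts [5, 59, 183] → cuts [8, 62, 186]
  ZebIV (TGTGTCA, off=5): starts [109, 149, 213] → cuts [114, 154, 218]
  VbrIII (AGGGCCGC, off=3): starts [15, 30, 68] → cuts [18, 33, 71]
  PtaI (GATTC, off=5): starts [44, 118, 123, 143, 161, 195, 220] → cuts [49, 123, 128, 148, 166, 200, 225]

All cut coordinates (distinct, sorted): [8, 18, 33, 49, 62, 71, 88, 97, 114, 123, 128, 136, 148, 154, 166, 186, 200, 218, 225]

Fragment lengths:
  [0,8): 8 bp
  [8,18): 10 bp
  [18,33): 15 bp
  [33,49): 16 bp
  [49,62): 13 bp
  [62,71): 9 bp
  [71,88): 17 bp
  [88,97): 9 bp
  [97,114): 17 bp
  [114,123): 9 bp
  [123,128): 5 bp
  [128,136): 8 bp
  [136,148): 12 bp
  [148,154): 6 bp
  [154,166): 12 bp
  [166,186): 20 bp
  [186,200): 14 bp
  [200,218): 18 bp
  [218,225): 7 bp
  [225,239): 14 bp

[5,6,7,8,8,9,9,9,10,12,12,13,14,14,15,16,17,17,18,20]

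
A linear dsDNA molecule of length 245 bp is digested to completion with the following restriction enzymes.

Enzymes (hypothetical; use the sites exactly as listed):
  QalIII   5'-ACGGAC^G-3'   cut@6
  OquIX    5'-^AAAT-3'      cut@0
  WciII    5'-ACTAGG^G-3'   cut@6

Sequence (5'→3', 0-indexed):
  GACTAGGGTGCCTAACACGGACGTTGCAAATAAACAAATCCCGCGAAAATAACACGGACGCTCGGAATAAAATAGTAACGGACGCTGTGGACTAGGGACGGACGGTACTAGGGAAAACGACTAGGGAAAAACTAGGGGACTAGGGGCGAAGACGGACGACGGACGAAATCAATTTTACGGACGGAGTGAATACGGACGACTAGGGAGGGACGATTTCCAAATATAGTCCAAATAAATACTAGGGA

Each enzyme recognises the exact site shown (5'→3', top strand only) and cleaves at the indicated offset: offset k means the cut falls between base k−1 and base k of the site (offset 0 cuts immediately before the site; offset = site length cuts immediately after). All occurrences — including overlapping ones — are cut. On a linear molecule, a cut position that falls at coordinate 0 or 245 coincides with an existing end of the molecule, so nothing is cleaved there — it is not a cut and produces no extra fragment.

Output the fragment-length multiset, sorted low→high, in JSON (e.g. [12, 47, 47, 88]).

[1,2,4,5,7,7,7,7,8,8,9,10,10,11,11,11,13,13,13,13,14,14,15,15,17]

Scan for sites:
  QalIII ACGGACG/6: at [16, 53, 77, 97, 151, 158, 176, 191] ⇒ [22, 59, 83, 103, 157, 164, 182, 197]
  OquIX AAAT/0: at [27, 35, 46, 69, 165, 218, 229, 233] ⇒ [27, 35, 46, 69, 165, 218, 229, 233]
  WciII ACTAGGG/6: at [1, 90, 106, 119, 130, 138, 198, 237] ⇒ [7, 96, 112, 125, 136, 144, 204, 243]

All cut coordinates (distinct, sorted): [7, 22, 27, 35, 46, 59, 69, 83, 96, 103, 112, 125, 136, 144, 157, 164, 165, 182, 197, 204, 218, 229, 233, 243]

Fragments:
  [0,7): 7 bp
  [7,22): 15 bp
  [22,27): 5 bp
  [27,35): 8 bp
  [35,46): 11 bp
  [46,59): 13 bp
  [59,69): 10 bp
  [69,83): 14 bp
  [83,96): 13 bp
  [96,103): 7 bp
  [103,112): 9 bp
  [112,125): 13 bp
  [125,136): 11 bp
  [136,144): 8 bp
  [144,157): 13 bp
  [157,164): 7 bp
  [164,165): 1 bp
  [165,182): 17 bp
  [182,197): 15 bp
  [197,204): 7 bp
  [204,218): 14 bp
  [218,229): 11 bp
  [229,233): 4 bp
  [233,243): 10 bp
  [243,245): 2 bp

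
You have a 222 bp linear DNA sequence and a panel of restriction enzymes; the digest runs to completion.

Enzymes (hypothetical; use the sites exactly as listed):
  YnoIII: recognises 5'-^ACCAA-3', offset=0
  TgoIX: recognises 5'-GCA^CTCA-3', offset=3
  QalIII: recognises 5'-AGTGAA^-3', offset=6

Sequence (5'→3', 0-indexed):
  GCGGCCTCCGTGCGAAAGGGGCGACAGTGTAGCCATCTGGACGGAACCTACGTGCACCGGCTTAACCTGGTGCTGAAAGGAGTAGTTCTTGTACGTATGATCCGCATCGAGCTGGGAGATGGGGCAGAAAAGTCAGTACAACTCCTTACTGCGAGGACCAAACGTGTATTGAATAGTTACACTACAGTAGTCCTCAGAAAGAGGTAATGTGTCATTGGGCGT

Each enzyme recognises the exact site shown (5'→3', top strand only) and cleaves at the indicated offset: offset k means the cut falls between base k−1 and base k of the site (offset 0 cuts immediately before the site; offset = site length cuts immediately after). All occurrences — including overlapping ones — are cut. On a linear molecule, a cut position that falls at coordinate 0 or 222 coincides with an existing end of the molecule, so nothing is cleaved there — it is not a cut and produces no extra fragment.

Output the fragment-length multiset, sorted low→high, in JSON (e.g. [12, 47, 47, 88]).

Scan for sites:
  YnoIII ACCAA/0: at [156] ⇒ [156]
  TgoIX (GCACTCA, off=3): no sites
  QalIII (AGTGAA, off=6): no sites

All cut coordinates (distinct, sorted): [156]

Fragment lengths:
  [0,156): 156 bp
  [156,222): 66 bp

[66,156]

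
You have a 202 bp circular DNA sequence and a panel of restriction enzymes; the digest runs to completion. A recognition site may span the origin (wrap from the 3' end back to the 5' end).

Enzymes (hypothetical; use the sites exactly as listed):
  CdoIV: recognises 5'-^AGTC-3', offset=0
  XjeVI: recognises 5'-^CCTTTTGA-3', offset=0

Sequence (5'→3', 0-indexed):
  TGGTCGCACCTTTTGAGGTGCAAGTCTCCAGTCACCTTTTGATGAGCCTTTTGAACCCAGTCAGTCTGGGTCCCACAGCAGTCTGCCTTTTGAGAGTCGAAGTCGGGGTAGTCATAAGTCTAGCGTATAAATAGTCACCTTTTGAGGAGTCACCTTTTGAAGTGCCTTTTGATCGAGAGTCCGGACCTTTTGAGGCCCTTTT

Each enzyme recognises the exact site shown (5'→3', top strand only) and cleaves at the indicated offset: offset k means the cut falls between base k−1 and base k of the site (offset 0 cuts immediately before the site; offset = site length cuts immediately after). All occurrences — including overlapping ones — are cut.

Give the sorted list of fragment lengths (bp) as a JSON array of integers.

Site scan:
  CdoIV (AGTC, off=0): starts [22, 29, 58, 62, 79, 94, 100, 109, 116, 132, 147, 177] → cuts [22, 29, 58, 62, 79, 94, 100, 109, 116, 132, 147, 177]
  XjeVI (CCTTTTGA, off=0): starts [8, 34, 46, 85, 137, 152, 164, 185] → cuts [8, 34, 46, 85, 137, 152, 164, 185]

All cut coordinates (distinct, sorted): [8, 22, 29, 34, 46, 58, 62, 79, 85, 94, 100, 109, 116, 132, 137, 147, 152, 164, 177, 185]

Fragments:
  8→22: 14 bp
  22→29: 7 bp
  29→34: 5 bp
  34→46: 12 bp
  46→58: 12 bp
  58→62: 4 bp
  62→79: 17 bp
  79→85: 6 bp
  85→94: 9 bp
  94→100: 6 bp
  100→109: 9 bp
  109→116: 7 bp
  116→132: 16 bp
  132→137: 5 bp
  137→147: 10 bp
  147→152: 5 bp
  152→164: 12 bp
  164→177: 13 bp
  177→185: 8 bp
  185→8 (wrap): 202-185+8 = 25 bp

[4,5,5,5,6,6,7,7,8,9,9,10,12,12,12,13,14,16,17,25]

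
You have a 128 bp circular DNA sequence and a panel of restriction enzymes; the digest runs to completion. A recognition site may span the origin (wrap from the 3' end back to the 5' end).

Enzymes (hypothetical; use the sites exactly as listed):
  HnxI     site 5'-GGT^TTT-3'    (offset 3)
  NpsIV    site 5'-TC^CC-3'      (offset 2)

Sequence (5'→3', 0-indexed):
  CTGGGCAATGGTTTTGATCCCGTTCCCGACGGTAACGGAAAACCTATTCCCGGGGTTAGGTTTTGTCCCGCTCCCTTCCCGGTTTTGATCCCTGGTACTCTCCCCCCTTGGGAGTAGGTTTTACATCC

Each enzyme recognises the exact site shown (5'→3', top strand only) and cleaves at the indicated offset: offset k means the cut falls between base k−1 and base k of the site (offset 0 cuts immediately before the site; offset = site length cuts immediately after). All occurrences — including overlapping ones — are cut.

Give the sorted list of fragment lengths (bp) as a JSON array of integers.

[5,5,6,6,6,7,7,8,12,12,13,17,24]

Scan for sites:
  HnxI (GGTTTT, off=3): starts [9, 58, 80, 116] → cuts [12, 61, 83, 119]
  NpsIV (TCCC, off=2): starts [17, 23, 47, 65, 71, 76, 88, 100, 125] → cuts [19, 25, 49, 67, 73, 78, 90, 102, 127]

Pooled cuts: [12, 19, 25, 49, 61, 67, 73, 78, 83, 90, 102, 119, 127]

Fragment lengths:
  12→19: 7 bp
  19→25: 6 bp
  25→49: 24 bp
  49→61: 12 bp
  61→67: 6 bp
  67→73: 6 bp
  73→78: 5 bp
  78→83: 5 bp
  83→90: 7 bp
  90→102: 12 bp
  102→119: 17 bp
  119→127: 8 bp
  127→12 (wrap): 128-127+12 = 13 bp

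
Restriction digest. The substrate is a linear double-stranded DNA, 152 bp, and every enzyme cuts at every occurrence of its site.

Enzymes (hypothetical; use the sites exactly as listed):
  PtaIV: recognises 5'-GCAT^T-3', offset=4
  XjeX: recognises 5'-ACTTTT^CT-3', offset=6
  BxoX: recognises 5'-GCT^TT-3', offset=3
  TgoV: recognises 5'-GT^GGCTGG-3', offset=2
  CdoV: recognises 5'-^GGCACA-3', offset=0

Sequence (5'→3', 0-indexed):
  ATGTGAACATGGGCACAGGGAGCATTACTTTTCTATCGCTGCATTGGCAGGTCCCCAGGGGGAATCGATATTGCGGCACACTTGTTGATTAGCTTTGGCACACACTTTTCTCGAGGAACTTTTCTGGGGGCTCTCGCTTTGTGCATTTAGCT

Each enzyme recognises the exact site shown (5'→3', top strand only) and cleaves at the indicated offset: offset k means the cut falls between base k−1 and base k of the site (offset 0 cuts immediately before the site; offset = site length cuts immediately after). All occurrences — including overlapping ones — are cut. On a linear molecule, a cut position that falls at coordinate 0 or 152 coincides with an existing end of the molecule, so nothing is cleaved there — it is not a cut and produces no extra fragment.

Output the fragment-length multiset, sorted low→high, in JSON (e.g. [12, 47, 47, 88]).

Site scan:
  PtaIV (GCATT, off=4): starts [21, 40, 142] → cuts [25, 44, 146]
  XjeX (ACTTTTCT, off=6): starts [26, 103, 117] → cuts [32, 109, 123]
  BxoX (GCTTT, off=3): starts [91, 135] → cuts [94, 138]
  TgoV (GTGGCTGG, off=2): no sites
  CdoV (GGCACA, off=0): starts [11, 74, 96] → cuts [11, 74, 96]

All cut coordinates (distinct, sorted): [11, 25, 32, 44, 74, 94, 96, 109, 123, 138, 146]

Fragments:
  [0,11): 11 bp
  [11,25): 14 bp
  [25,32): 7 bp
  [32,44): 12 bp
  [44,74): 30 bp
  [74,94): 20 bp
  [94,96): 2 bp
  [96,109): 13 bp
  [109,123): 14 bp
  [123,138): 15 bp
  [138,146): 8 bp
  [146,152): 6 bp

[2,6,7,8,11,12,13,14,14,15,20,30]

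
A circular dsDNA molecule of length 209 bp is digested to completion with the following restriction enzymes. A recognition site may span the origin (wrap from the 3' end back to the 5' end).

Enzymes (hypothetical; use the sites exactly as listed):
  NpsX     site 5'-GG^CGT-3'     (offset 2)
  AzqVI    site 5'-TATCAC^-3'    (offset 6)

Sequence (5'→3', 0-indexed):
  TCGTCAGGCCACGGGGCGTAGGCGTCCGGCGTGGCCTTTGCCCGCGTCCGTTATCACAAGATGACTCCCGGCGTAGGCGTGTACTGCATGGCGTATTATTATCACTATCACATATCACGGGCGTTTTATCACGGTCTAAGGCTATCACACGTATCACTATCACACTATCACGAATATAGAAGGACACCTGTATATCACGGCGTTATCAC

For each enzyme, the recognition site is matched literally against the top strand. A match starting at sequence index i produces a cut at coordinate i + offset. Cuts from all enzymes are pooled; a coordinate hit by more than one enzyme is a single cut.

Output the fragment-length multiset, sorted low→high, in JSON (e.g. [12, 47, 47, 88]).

[2,3,6,6,6,6,7,7,8,9,9,11,14,14,14,16,16,27,28]

Site scan:
  NpsX (GGCGT, off=2): starts [14, 20, 27, 69, 75, 89, 119, 198] → cuts [16, 22, 29, 71, 77, 91, 121, 200]
  AzqVI (TATCAC, off=6): starts [51, 99, 105, 112, 126, 142, 151, 157, 165, 192, 203] → cuts [0, 57, 105, 111, 118, 132, 148, 157, 163, 171, 198]

Pooled cuts: [0, 16, 22, 29, 57, 71, 77, 91, 105, 111, 118, 121, 132, 148, 157, 163, 171, 198, 200]

Fragments:
  0→16: 16 bp
  16→22: 6 bp
  22→29: 7 bp
  29→57: 28 bp
  57→71: 14 bp
  71→77: 6 bp
  77→91: 14 bp
  91→105: 14 bp
  105→111: 6 bp
  111→118: 7 bp
  118→121: 3 bp
  121→132: 11 bp
  132→148: 16 bp
  148→157: 9 bp
  157→163: 6 bp
  163→171: 8 bp
  171→198: 27 bp
  198→200: 2 bp
  200→0 (wrap): 209-200+0 = 9 bp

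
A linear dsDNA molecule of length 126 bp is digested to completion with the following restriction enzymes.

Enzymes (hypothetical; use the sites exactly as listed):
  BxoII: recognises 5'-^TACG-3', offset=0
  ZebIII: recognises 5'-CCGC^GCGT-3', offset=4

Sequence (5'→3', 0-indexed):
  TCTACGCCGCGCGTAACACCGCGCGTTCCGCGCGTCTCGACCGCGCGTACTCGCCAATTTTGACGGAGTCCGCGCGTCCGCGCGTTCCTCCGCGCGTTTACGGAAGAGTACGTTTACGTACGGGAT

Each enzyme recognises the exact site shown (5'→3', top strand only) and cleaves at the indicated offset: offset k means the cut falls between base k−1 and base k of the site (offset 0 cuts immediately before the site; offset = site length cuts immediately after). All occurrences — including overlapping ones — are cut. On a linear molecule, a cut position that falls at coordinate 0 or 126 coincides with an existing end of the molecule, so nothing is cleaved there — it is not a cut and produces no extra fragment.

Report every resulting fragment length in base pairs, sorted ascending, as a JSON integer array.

[2,4,5,6,8,8,8,9,10,12,12,13,29]

Site scan:
  BxoII (TACG, off=0): starts [2, 98, 108, 114, 118] → cuts [2, 98, 108, 114, 118]
  ZebIII (CCGCGCGT, off=4): starts [6, 18, 27, 40, 69, 77, 89] → cuts [10, 22, 31, 44, 73, 81, 93]

All cut coordinates (distinct, sorted): [2, 10, 22, 31, 44, 73, 81, 93, 98, 108, 114, 118]

Fragments:
  [0,2): 2 bp
  [2,10): 8 bp
  [10,22): 12 bp
  [22,31): 9 bp
  [31,44): 13 bp
  [44,73): 29 bp
  [73,81): 8 bp
  [81,93): 12 bp
  [93,98): 5 bp
  [98,108): 10 bp
  [108,114): 6 bp
  [114,118): 4 bp
  [118,126): 8 bp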